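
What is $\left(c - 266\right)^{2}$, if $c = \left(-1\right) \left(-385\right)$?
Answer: $14161$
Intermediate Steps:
$c = 385$
$\left(c - 266\right)^{2} = \left(385 - 266\right)^{2} = 119^{2} = 14161$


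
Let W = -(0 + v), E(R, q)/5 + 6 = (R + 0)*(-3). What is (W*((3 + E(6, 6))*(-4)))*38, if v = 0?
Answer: 0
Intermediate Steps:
E(R, q) = -30 - 15*R (E(R, q) = -30 + 5*((R + 0)*(-3)) = -30 + 5*(R*(-3)) = -30 + 5*(-3*R) = -30 - 15*R)
W = 0 (W = -(0 + 0) = -1*0 = 0)
(W*((3 + E(6, 6))*(-4)))*38 = (0*((3 + (-30 - 15*6))*(-4)))*38 = (0*((3 + (-30 - 90))*(-4)))*38 = (0*((3 - 120)*(-4)))*38 = (0*(-117*(-4)))*38 = (0*468)*38 = 0*38 = 0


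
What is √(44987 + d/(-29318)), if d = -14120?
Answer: √9667192615887/14659 ≈ 212.10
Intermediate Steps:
√(44987 + d/(-29318)) = √(44987 - 14120/(-29318)) = √(44987 - 14120*(-1/29318)) = √(44987 + 7060/14659) = √(659471493/14659) = √9667192615887/14659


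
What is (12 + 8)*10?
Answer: 200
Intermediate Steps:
(12 + 8)*10 = 20*10 = 200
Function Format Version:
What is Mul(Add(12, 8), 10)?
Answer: 200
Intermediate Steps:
Mul(Add(12, 8), 10) = Mul(20, 10) = 200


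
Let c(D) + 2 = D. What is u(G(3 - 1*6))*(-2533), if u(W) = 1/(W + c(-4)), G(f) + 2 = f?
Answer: 2533/11 ≈ 230.27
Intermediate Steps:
c(D) = -2 + D
G(f) = -2 + f
u(W) = 1/(-6 + W) (u(W) = 1/(W + (-2 - 4)) = 1/(W - 6) = 1/(-6 + W))
u(G(3 - 1*6))*(-2533) = -2533/(-6 + (-2 + (3 - 1*6))) = -2533/(-6 + (-2 + (3 - 6))) = -2533/(-6 + (-2 - 3)) = -2533/(-6 - 5) = -2533/(-11) = -1/11*(-2533) = 2533/11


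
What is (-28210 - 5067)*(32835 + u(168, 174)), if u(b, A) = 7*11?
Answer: -1095212624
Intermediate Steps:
u(b, A) = 77
(-28210 - 5067)*(32835 + u(168, 174)) = (-28210 - 5067)*(32835 + 77) = -33277*32912 = -1095212624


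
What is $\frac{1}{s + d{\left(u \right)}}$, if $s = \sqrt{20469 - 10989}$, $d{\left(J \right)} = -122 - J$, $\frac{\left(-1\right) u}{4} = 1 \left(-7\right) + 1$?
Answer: $- \frac{73}{5918} - \frac{\sqrt{2370}}{5918} \approx -0.020561$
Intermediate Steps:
$u = 24$ ($u = - 4 \left(1 \left(-7\right) + 1\right) = - 4 \left(-7 + 1\right) = \left(-4\right) \left(-6\right) = 24$)
$s = 2 \sqrt{2370}$ ($s = \sqrt{9480} = 2 \sqrt{2370} \approx 97.365$)
$\frac{1}{s + d{\left(u \right)}} = \frac{1}{2 \sqrt{2370} - 146} = \frac{1}{-146 + 2 \sqrt{2370}}$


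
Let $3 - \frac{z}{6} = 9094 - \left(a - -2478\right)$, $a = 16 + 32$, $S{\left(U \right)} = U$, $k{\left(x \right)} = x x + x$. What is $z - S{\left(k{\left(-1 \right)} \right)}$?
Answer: $-39390$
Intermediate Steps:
$k{\left(x \right)} = x + x^{2}$ ($k{\left(x \right)} = x^{2} + x = x + x^{2}$)
$a = 48$
$z = -39390$ ($z = 18 - 6 \left(9094 - \left(48 - -2478\right)\right) = 18 - 6 \left(9094 - \left(48 + 2478\right)\right) = 18 - 6 \left(9094 - 2526\right) = 18 - 39408 = -39390$)
$z - S{\left(k{\left(-1 \right)} \right)} = -39390 - - (1 - 1) = -39390 - \left(-1\right) 0 = -39390 - 0 = -39390 + 0 = -39390$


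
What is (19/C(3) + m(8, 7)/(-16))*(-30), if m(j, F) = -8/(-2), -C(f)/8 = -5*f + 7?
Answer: -45/32 ≈ -1.4063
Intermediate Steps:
C(f) = -56 + 40*f (C(f) = -8*(-5*f + 7) = -8*(7 - 5*f) = -56 + 40*f)
m(j, F) = 4 (m(j, F) = -8*(-½) = 4)
(19/C(3) + m(8, 7)/(-16))*(-30) = (19/(-56 + 40*3) + 4/(-16))*(-30) = (19/(-56 + 120) + 4*(-1/16))*(-30) = (19/64 - ¼)*(-30) = (3/64)*(-30) = -45/32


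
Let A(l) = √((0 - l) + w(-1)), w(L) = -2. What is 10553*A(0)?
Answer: 10553*I*√2 ≈ 14924.0*I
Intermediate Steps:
A(l) = √(-2 - l) (A(l) = √((0 - l) - 2) = √(-l - 2) = √(-2 - l))
10553*A(0) = 10553*√(-2 - 1*0) = 10553*√(-2 + 0) = 10553*√(-2) = 10553*(I*√2) = 10553*I*√2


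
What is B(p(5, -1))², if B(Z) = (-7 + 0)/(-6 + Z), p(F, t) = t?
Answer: 1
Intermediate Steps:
B(Z) = -7/(-6 + Z)
B(p(5, -1))² = (-7/(-6 - 1))² = (-7/(-7))² = (-7*(-⅐))² = 1² = 1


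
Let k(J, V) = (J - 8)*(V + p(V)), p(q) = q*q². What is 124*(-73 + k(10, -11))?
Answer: -341868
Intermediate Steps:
p(q) = q³
k(J, V) = (-8 + J)*(V + V³) (k(J, V) = (J - 8)*(V + V³) = (-8 + J)*(V + V³))
124*(-73 + k(10, -11)) = 124*(-73 - 11*(-8 + 10 - 8*(-11)² + 10*(-11)²)) = 124*(-73 - 11*(-8 + 10 - 8*121 + 10*121)) = 124*(-73 - 11*(-8 + 10 - 968 + 1210)) = 124*(-73 - 11*244) = 124*(-73 - 2684) = 124*(-2757) = -341868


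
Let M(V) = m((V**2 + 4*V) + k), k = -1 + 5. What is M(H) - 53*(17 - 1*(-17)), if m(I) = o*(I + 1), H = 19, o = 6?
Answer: 850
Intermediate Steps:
k = 4
m(I) = 6 + 6*I (m(I) = 6*(I + 1) = 6*(1 + I) = 6 + 6*I)
M(V) = 30 + 6*V**2 + 24*V (M(V) = 6 + 6*((V**2 + 4*V) + 4) = 6 + 6*(4 + V**2 + 4*V) = 6 + (24 + 6*V**2 + 24*V) = 30 + 6*V**2 + 24*V)
M(H) - 53*(17 - 1*(-17)) = (30 + 6*19**2 + 24*19) - 53*(17 - 1*(-17)) = (30 + 6*361 + 456) - 53*(17 + 17) = (30 + 2166 + 456) - 53*34 = 2652 - 1802 = 850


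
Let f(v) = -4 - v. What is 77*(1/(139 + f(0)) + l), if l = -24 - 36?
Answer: -623623/135 ≈ -4619.4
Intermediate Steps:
l = -60
77*(1/(139 + f(0)) + l) = 77*(1/(139 + (-4 - 1*0)) - 60) = 77*(1/(139 + (-4 + 0)) - 60) = 77*(1/(139 - 4) - 60) = 77*(1/135 - 60) = 77*(-8099/135) = -623623/135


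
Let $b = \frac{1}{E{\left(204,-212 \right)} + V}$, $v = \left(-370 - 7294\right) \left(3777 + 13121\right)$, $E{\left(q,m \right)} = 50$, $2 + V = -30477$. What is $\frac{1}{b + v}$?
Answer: $- \frac{30429}{3940746350689} \approx -7.7216 \cdot 10^{-9}$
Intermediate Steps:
$V = -30479$ ($V = -2 - 30477 = -30479$)
$v = -129506272$ ($v = \left(-7664\right) 16898 = -129506272$)
$b = - \frac{1}{30429}$ ($b = \frac{1}{50 - 30479} = \frac{1}{-30429} = - \frac{1}{30429} \approx -3.2863 \cdot 10^{-5}$)
$\frac{1}{b + v} = \frac{1}{- \frac{1}{30429} - 129506272} = \frac{1}{- \frac{3940746350689}{30429}} = - \frac{30429}{3940746350689}$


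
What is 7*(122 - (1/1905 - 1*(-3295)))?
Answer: -42311962/1905 ≈ -22211.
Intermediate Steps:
7*(122 - (1/1905 - 1*(-3295))) = 7*(122 - (1/1905 + 3295)) = 7*(122 - 1*6276976/1905) = 7*(122 - 6276976/1905) = 7*(-6044566/1905) = -42311962/1905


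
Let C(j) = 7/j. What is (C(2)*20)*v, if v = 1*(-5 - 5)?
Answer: -700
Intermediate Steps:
v = -10 (v = 1*(-10) = -10)
(C(2)*20)*v = ((7/2)*20)*(-10) = 70*(-10) = -700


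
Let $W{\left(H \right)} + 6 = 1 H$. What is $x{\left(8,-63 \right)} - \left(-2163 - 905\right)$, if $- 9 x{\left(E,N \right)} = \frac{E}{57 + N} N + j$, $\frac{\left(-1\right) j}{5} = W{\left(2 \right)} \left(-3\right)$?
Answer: $\frac{9196}{3} \approx 3065.3$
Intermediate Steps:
$W{\left(H \right)} = -6 + H$ ($W{\left(H \right)} = -6 + 1 H = -6 + H$)
$j = -60$ ($j = - 5 \left(-6 + 2\right) \left(-3\right) = - 5 \left(\left(-4\right) \left(-3\right)\right) = \left(-5\right) 12 = -60$)
$x{\left(E,N \right)} = \frac{20}{3} - \frac{E N}{9 \left(57 + N\right)}$ ($x{\left(E,N \right)} = - \frac{\frac{E}{57 + N} N - 60}{9} = - \frac{\frac{E N}{57 + N} - 60}{9} = - \frac{-60 + \frac{E N}{57 + N}}{9} = \frac{20}{3} - \frac{E N}{9 \left(57 + N\right)}$)
$x{\left(8,-63 \right)} - \left(-2163 - 905\right) = \frac{3420 + 60 \left(-63\right) - 8 \left(-63\right)}{9 \left(57 - 63\right)} - \left(-2163 - 905\right) = \frac{3420 - 3780 + 504}{9 \left(-6\right)} - \left(-2163 - 905\right) = \frac{1}{9} \left(- \frac{1}{6}\right) 144 - -3068 = - \frac{8}{3} + 3068 = \frac{9196}{3}$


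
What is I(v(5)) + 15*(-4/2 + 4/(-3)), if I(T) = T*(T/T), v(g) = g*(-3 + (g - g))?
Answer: -65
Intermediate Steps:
v(g) = -3*g (v(g) = g*(-3 + 0) = g*(-3) = -3*g)
I(T) = T (I(T) = T*1 = T)
I(v(5)) + 15*(-4/2 + 4/(-3)) = -3*5 + 15*(-4/2 + 4/(-3)) = -15 + 15*(-4*1/2 + 4*(-1/3)) = -15 + 15*(-2 - 4/3) = -15 + 15*(-10/3) = -15 - 50 = -65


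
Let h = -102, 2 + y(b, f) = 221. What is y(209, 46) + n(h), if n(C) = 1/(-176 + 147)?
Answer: 6350/29 ≈ 218.97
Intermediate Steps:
y(b, f) = 219 (y(b, f) = -2 + 221 = 219)
n(C) = -1/29 (n(C) = 1/(-29) = -1/29)
y(209, 46) + n(h) = 219 - 1/29 = 6350/29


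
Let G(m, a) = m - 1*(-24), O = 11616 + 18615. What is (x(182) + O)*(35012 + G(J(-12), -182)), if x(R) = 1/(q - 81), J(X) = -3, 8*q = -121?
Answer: 814434256823/769 ≈ 1.0591e+9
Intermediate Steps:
q = -121/8 (q = (⅛)*(-121) = -121/8 ≈ -15.125)
O = 30231
x(R) = -8/769 (x(R) = 1/(-121/8 - 81) = 1/(-769/8) = -8/769)
G(m, a) = 24 + m (G(m, a) = m + 24 = 24 + m)
(x(182) + O)*(35012 + G(J(-12), -182)) = (-8/769 + 30231)*(35012 + (24 - 3)) = 23247631*(35012 + 21)/769 = (23247631/769)*35033 = 814434256823/769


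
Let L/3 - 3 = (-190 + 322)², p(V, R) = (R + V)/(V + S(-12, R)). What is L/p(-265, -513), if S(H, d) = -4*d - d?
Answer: -60123150/389 ≈ -1.5456e+5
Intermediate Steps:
S(H, d) = -5*d
p(V, R) = (R + V)/(V - 5*R)
L = 52281 (L = 9 + 3*(-190 + 322)² = 9 + 3*132² = 9 + 3*17424 = 9 + 52272 = 52281)
L/p(-265, -513) = 52281/(((-1*(-513) - 1*(-265))/(-1*(-265) + 5*(-513)))) = 52281/(((513 + 265)/(265 - 2565))) = 52281/((778/(-2300))) = 52281/((-1/2300*778)) = 52281/(-389/1150) = 52281*(-1150/389) = -60123150/389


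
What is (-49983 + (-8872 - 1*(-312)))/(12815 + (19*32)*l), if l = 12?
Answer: -58543/20111 ≈ -2.9110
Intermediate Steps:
(-49983 + (-8872 - 1*(-312)))/(12815 + (19*32)*l) = (-49983 + (-8872 - 1*(-312)))/(12815 + (19*32)*12) = (-49983 + (-8872 + 312))/(12815 + 608*12) = (-49983 - 8560)/(12815 + 7296) = -58543/20111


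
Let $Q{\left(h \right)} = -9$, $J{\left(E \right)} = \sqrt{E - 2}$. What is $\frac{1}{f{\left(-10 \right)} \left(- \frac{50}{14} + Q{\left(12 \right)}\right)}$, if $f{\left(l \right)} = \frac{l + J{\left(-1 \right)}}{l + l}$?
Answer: $- \frac{175}{1133} - \frac{35 i \sqrt{3}}{2266} \approx -0.15446 - 0.026753 i$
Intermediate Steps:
$J{\left(E \right)} = \sqrt{-2 + E}$
$f{\left(l \right)} = \frac{l + i \sqrt{3}}{2 l}$ ($f{\left(l \right)} = \frac{l + \sqrt{-2 - 1}}{l + l} = \frac{l + \sqrt{-3}}{2 l} = \left(l + i \sqrt{3}\right) \frac{1}{2 l} = \frac{l + i \sqrt{3}}{2 l}$)
$\frac{1}{f{\left(-10 \right)} \left(- \frac{50}{14} + Q{\left(12 \right)}\right)} = \frac{1}{\frac{-10 + i \sqrt{3}}{2 \left(-10\right)} \left(- \frac{50}{14} - 9\right)} = \frac{1}{\frac{1}{2} \left(- \frac{1}{10}\right) \left(-10 + i \sqrt{3}\right) \left(\left(-50\right) \frac{1}{14} - 9\right)} = \frac{1}{\left(\frac{1}{2} - \frac{i \sqrt{3}}{20}\right) \left(- \frac{25}{7} - 9\right)} = \frac{1}{\left(\frac{1}{2} - \frac{i \sqrt{3}}{20}\right) \left(- \frac{88}{7}\right)} = \frac{1}{- \frac{44}{7} + \frac{22 i \sqrt{3}}{35}}$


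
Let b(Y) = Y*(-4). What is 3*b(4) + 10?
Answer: -38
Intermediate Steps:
b(Y) = -4*Y
3*b(4) + 10 = 3*(-4*4) + 10 = 3*(-16) + 10 = -48 + 10 = -38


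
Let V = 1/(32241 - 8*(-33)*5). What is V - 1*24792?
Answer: -832044311/33561 ≈ -24792.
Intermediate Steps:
V = 1/33561 (V = 1/(32241 + 264*5) = 1/(32241 + 1320) = 1/33561 ≈ 2.9797e-5)
V - 1*24792 = 1/33561 - 1*24792 = 1/33561 - 24792 = -832044311/33561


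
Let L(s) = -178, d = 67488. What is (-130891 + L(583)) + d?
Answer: -63581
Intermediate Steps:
(-130891 + L(583)) + d = (-130891 - 178) + 67488 = -131069 + 67488 = -63581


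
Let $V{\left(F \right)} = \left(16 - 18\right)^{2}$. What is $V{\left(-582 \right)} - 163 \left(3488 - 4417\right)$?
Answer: $151431$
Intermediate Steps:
$V{\left(F \right)} = 4$ ($V{\left(F \right)} = \left(-2\right)^{2} = 4$)
$V{\left(-582 \right)} - 163 \left(3488 - 4417\right) = 4 - 163 \left(3488 - 4417\right) = 4 - -151427 = 4 + 151427 = 151431$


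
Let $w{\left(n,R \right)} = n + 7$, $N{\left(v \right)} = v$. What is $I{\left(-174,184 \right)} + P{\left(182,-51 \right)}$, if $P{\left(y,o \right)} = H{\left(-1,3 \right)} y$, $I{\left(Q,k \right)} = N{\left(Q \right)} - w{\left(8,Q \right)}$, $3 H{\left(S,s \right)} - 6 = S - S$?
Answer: $175$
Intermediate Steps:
$w{\left(n,R \right)} = 7 + n$
$H{\left(S,s \right)} = 2$ ($H{\left(S,s \right)} = 2 + \frac{S - S}{3} = 2 + \frac{1}{3} \cdot 0 = 2 + 0 = 2$)
$I{\left(Q,k \right)} = -15 + Q$ ($I{\left(Q,k \right)} = Q - \left(7 + 8\right) = Q - 15 = -15 + Q$)
$P{\left(y,o \right)} = 2 y$
$I{\left(-174,184 \right)} + P{\left(182,-51 \right)} = \left(-15 - 174\right) + 2 \cdot 182 = -189 + 364 = 175$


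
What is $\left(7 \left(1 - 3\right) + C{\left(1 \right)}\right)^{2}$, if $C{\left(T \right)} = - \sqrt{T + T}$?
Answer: $198 + 28 \sqrt{2} \approx 237.6$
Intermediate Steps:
$C{\left(T \right)} = - \sqrt{2} \sqrt{T}$ ($C{\left(T \right)} = - \sqrt{2 T} = - \sqrt{2} \sqrt{T}$)
$\left(7 \left(1 - 3\right) + C{\left(1 \right)}\right)^{2} = \left(7 \left(1 - 3\right) - \sqrt{2} \sqrt{1}\right)^{2} = \left(7 \left(-2\right) - \sqrt{2} \cdot 1\right)^{2} = \left(-14 - \sqrt{2}\right)^{2}$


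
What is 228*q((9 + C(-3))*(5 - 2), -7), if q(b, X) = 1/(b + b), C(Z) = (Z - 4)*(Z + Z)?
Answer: 38/51 ≈ 0.74510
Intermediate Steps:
C(Z) = 2*Z*(-4 + Z) (C(Z) = (-4 + Z)*(2*Z) = 2*Z*(-4 + Z))
q(b, X) = 1/(2*b)
228*q((9 + C(-3))*(5 - 2), -7) = 228*(1/(2*(((9 + 2*(-3)*(-4 - 3))*(5 - 2))))) = 228*(1/(2*(((9 + 2*(-3)*(-7))*3)))) = 228*(1/(2*(((9 + 42)*3)))) = 228*(1/(2*((51*3)))) = 228*((½)/153) = 228*((½)*(1/153)) = 228*(1/306) = 38/51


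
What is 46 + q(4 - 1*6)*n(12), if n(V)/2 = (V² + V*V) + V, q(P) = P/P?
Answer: 646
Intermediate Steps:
q(P) = 1
n(V) = 2*V + 4*V² (n(V) = 2*((V² + V*V) + V) = 2*((V² + V²) + V) = 2*(2*V² + V) = 2*(V + 2*V²) = 2*V + 4*V²)
46 + q(4 - 1*6)*n(12) = 46 + 1*(2*12*(1 + 2*12)) = 46 + 1*(2*12*(1 + 24)) = 46 + 1*(2*12*25) = 46 + 1*600 = 46 + 600 = 646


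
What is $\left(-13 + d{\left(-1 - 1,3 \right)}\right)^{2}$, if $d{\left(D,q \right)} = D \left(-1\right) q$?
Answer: $49$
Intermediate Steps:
$d{\left(D,q \right)} = - D q$
$\left(-13 + d{\left(-1 - 1,3 \right)}\right)^{2} = \left(-13 - \left(-1 - 1\right) 3\right)^{2} = \left(-13 - \left(-2\right) 3\right)^{2} = \left(-13 + 6\right)^{2} = \left(-7\right)^{2} = 49$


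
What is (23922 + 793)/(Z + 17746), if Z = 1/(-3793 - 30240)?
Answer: 841125595/603949617 ≈ 1.3927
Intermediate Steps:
Z = -1/34033 (Z = 1/(-34033) = -1/34033 ≈ -2.9383e-5)
(23922 + 793)/(Z + 17746) = (23922 + 793)/(-1/34033 + 17746) = 24715/(603949617/34033) = 24715*(34033/603949617) = 841125595/603949617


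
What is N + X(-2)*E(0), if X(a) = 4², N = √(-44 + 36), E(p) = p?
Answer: 2*I*√2 ≈ 2.8284*I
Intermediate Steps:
N = 2*I*√2 (N = √(-8) = 2*I*√2 ≈ 2.8284*I)
X(a) = 16
N + X(-2)*E(0) = 2*I*√2 + 16*0 = 2*I*√2 + 0 = 2*I*√2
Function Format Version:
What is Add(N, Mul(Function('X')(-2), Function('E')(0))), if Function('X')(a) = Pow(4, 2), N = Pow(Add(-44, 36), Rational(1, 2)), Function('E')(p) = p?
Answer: Mul(2, I, Pow(2, Rational(1, 2))) ≈ Mul(2.8284, I)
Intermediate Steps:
N = Mul(2, I, Pow(2, Rational(1, 2))) (N = Pow(-8, Rational(1, 2)) = Mul(2, I, Pow(2, Rational(1, 2))) ≈ Mul(2.8284, I))
Function('X')(a) = 16
Add(N, Mul(Function('X')(-2), Function('E')(0))) = Add(Mul(2, I, Pow(2, Rational(1, 2))), Mul(16, 0)) = Add(Mul(2, I, Pow(2, Rational(1, 2))), 0) = Mul(2, I, Pow(2, Rational(1, 2)))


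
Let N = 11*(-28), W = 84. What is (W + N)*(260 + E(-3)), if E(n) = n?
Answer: -57568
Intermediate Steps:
N = -308
(W + N)*(260 + E(-3)) = (84 - 308)*(260 - 3) = -224*257 = -57568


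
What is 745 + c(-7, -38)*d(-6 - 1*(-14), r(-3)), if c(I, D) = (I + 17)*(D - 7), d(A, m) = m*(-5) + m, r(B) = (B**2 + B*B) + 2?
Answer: 36745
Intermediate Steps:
r(B) = 2 + 2*B**2 (r(B) = (B**2 + B**2) + 2 = 2*B**2 + 2 = 2 + 2*B**2)
d(A, m) = -4*m (d(A, m) = -5*m + m = -4*m)
c(I, D) = (-7 + D)*(17 + I) (c(I, D) = (17 + I)*(-7 + D) = (-7 + D)*(17 + I))
745 + c(-7, -38)*d(-6 - 1*(-14), r(-3)) = 745 + (-119 - 7*(-7) + 17*(-38) - 38*(-7))*(-4*(2 + 2*(-3)**2)) = 745 + (-119 + 49 - 646 + 266)*(-4*(2 + 2*9)) = 745 - (-1800)*(2 + 18) = 745 - (-1800)*20 = 745 - 450*(-80) = 745 + 36000 = 36745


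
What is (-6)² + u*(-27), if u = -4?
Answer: 144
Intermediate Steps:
(-6)² + u*(-27) = (-6)² - 4*(-27) = 36 + 108 = 144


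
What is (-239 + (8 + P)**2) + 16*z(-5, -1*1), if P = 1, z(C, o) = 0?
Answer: -158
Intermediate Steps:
(-239 + (8 + P)**2) + 16*z(-5, -1*1) = (-239 + (8 + 1)**2) + 16*0 = (-239 + 9**2) + 0 = (-239 + 81) + 0 = -158 + 0 = -158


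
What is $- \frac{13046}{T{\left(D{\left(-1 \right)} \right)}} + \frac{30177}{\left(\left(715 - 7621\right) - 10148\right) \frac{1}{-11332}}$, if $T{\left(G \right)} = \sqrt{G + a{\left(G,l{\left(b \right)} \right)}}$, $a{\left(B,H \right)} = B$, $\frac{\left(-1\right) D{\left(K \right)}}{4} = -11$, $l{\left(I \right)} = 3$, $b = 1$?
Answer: $\frac{170982882}{8527} - \frac{593 \sqrt{22}}{2} \approx 18661.0$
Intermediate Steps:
$D{\left(K \right)} = 44$ ($D{\left(K \right)} = \left(-4\right) \left(-11\right) = 44$)
$T{\left(G \right)} = \sqrt{2} \sqrt{G}$ ($T{\left(G \right)} = \sqrt{G + G} = \sqrt{2 G} = \sqrt{2} \sqrt{G}$)
$- \frac{13046}{T{\left(D{\left(-1 \right)} \right)}} + \frac{30177}{\left(\left(715 - 7621\right) - 10148\right) \frac{1}{-11332}} = - \frac{13046}{\sqrt{2} \sqrt{44}} + \frac{30177}{\left(\left(715 - 7621\right) - 10148\right) \frac{1}{-11332}} = - \frac{13046}{\sqrt{2} \cdot 2 \sqrt{11}} + \frac{30177}{\left(-6906 - 10148\right) \left(- \frac{1}{11332}\right)} = - \frac{13046}{2 \sqrt{22}} + \frac{30177}{\left(-17054\right) \left(- \frac{1}{11332}\right)} = - 13046 \frac{\sqrt{22}}{44} + \frac{30177}{\frac{8527}{5666}} = - \frac{593 \sqrt{22}}{2} + 30177 \cdot \frac{5666}{8527} = - \frac{593 \sqrt{22}}{2} + \frac{170982882}{8527} = \frac{170982882}{8527} - \frac{593 \sqrt{22}}{2}$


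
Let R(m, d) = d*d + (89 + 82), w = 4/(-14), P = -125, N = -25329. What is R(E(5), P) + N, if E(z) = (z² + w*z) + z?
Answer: -9533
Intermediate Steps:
w = -2/7 (w = 4*(-1/14) = -2/7 ≈ -0.28571)
E(z) = z² + 5*z/7 (E(z) = (z² - 2*z/7) + z = z² + 5*z/7)
R(m, d) = 171 + d² (R(m, d) = d² + 171 = 171 + d²)
R(E(5), P) + N = (171 + (-125)²) - 25329 = (171 + 15625) - 25329 = 15796 - 25329 = -9533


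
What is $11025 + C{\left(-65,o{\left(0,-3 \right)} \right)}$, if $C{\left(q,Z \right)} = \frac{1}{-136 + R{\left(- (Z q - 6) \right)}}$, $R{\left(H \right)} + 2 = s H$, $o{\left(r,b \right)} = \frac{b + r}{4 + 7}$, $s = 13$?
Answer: $\frac{35224864}{3195} \approx 11025.0$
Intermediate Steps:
$o{\left(r,b \right)} = \frac{b}{11} + \frac{r}{11}$ ($o{\left(r,b \right)} = \frac{b + r}{11} = \left(b + r\right) \frac{1}{11} = \frac{b}{11} + \frac{r}{11}$)
$R{\left(H \right)} = -2 + 13 H$
$C{\left(q,Z \right)} = \frac{1}{-60 - 13 Z q}$ ($C{\left(q,Z \right)} = \frac{1}{-136 + \left(-2 + 13 \left(- (Z q - 6)\right)\right)} = \frac{1}{-136 + \left(-2 + 13 \left(- (-6 + Z q)\right)\right)} = \frac{1}{-136 + \left(-2 + 13 \left(6 - Z q\right)\right)} = \frac{1}{-136 - \left(-76 + 13 Z q\right)} = \frac{1}{-60 - 13 Z q}$)
$11025 + C{\left(-65,o{\left(0,-3 \right)} \right)} = 11025 - \frac{1}{60 + 13 \left(\frac{1}{11} \left(-3\right) + \frac{1}{11} \cdot 0\right) \left(-65\right)} = 11025 - \frac{1}{60 + 13 \left(- \frac{3}{11} + 0\right) \left(-65\right)} = 11025 - \frac{1}{60 + 13 \left(- \frac{3}{11}\right) \left(-65\right)} = 11025 - \frac{1}{60 + \frac{2535}{11}} = 11025 - \frac{1}{\frac{3195}{11}} = 11025 - \frac{11}{3195} = \frac{35224864}{3195}$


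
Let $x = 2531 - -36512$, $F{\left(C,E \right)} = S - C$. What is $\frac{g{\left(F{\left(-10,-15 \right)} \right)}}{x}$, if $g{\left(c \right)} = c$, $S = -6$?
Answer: $\frac{4}{39043} \approx 0.00010245$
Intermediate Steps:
$F{\left(C,E \right)} = -6 - C$
$x = 39043$ ($x = 2531 + 36512 = 39043$)
$\frac{g{\left(F{\left(-10,-15 \right)} \right)}}{x} = \frac{-6 - -10}{39043} = \left(-6 + 10\right) \frac{1}{39043} = 4 \cdot \frac{1}{39043} = \frac{4}{39043}$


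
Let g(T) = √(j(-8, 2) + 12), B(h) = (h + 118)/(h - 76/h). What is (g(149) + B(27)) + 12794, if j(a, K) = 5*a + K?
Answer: 8358397/653 + I*√26 ≈ 12800.0 + 5.099*I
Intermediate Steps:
j(a, K) = K + 5*a
B(h) = (118 + h)/(h - 76/h)
g(T) = I*√26 (g(T) = √((2 + 5*(-8)) + 12) = √((2 - 40) + 12) = √(-38 + 12) = √(-26) = I*√26)
(g(149) + B(27)) + 12794 = (I*√26 + 27*(118 + 27)/(-76 + 27²)) + 12794 = (I*√26 + 27*145/(-76 + 729)) + 12794 = (I*√26 + 27*145/653) + 12794 = (I*√26 + 27*(1/653)*145) + 12794 = (I*√26 + 3915/653) + 12794 = (3915/653 + I*√26) + 12794 = 8358397/653 + I*√26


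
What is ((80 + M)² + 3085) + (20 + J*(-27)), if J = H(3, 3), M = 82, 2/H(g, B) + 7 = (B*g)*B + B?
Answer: 674973/23 ≈ 29347.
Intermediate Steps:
H(g, B) = 2/(-7 + B + g*B²) (H(g, B) = 2/(-7 + ((B*g)*B + B)) = 2/(-7 + (g*B² + B)) = 2/(-7 + (B + g*B²)) = 2/(-7 + B + g*B²))
J = 2/23 (J = 2/(-7 + 3 + 3*3²) = 2/(-7 + 3 + 3*9) = 2/(-7 + 3 + 27) = 2/23 ≈ 0.086957)
((80 + M)² + 3085) + (20 + J*(-27)) = ((80 + 82)² + 3085) + (20 + (2/23)*(-27)) = (162² + 3085) + (20 - 54/23) = (26244 + 3085) + 406/23 = 29329 + 406/23 = 674973/23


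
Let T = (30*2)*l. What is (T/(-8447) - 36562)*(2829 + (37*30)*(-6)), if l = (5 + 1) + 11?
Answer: 1183166936454/8447 ≈ 1.4007e+8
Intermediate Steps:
l = 17 (l = 6 + 11 = 17)
T = 1020 (T = (30*2)*17 = 60*17 = 1020)
(T/(-8447) - 36562)*(2829 + (37*30)*(-6)) = (1020/(-8447) - 36562)*(2829 + (37*30)*(-6)) = (1020*(-1/8447) - 36562)*(2829 + 1110*(-6)) = (-1020/8447 - 36562)*(2829 - 6660) = -308840234/8447*(-3831) = 1183166936454/8447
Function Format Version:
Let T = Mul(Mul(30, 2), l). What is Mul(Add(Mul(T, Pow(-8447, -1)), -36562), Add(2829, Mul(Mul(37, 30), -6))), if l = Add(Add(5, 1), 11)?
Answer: Rational(1183166936454, 8447) ≈ 1.4007e+8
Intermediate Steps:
l = 17 (l = Add(6, 11) = 17)
T = 1020 (T = Mul(Mul(30, 2), 17) = Mul(60, 17) = 1020)
Mul(Add(Mul(T, Pow(-8447, -1)), -36562), Add(2829, Mul(Mul(37, 30), -6))) = Mul(Add(Mul(1020, Pow(-8447, -1)), -36562), Add(2829, Mul(Mul(37, 30), -6))) = Mul(Add(Mul(1020, Rational(-1, 8447)), -36562), Add(2829, Mul(1110, -6))) = Mul(Add(Rational(-1020, 8447), -36562), Add(2829, -6660)) = Mul(Rational(-308840234, 8447), -3831) = Rational(1183166936454, 8447)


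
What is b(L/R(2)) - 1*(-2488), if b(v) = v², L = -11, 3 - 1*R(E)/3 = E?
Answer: 22513/9 ≈ 2501.4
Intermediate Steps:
R(E) = 9 - 3*E
b(L/R(2)) - 1*(-2488) = (-11/(9 - 3*2))² - 1*(-2488) = (-11/(9 - 6))² + 2488 = (-11/3)² + 2488 = 121/9 + 2488 = 22513/9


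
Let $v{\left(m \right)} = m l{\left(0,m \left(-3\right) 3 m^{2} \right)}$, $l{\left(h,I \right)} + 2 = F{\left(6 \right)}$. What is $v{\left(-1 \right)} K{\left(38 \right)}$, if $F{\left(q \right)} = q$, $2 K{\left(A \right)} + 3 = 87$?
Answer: $-168$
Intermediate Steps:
$K{\left(A \right)} = 42$ ($K{\left(A \right)} = - \frac{3}{2} + \frac{1}{2} \cdot 87 = - \frac{3}{2} + \frac{87}{2} = 42$)
$l{\left(h,I \right)} = 4$ ($l{\left(h,I \right)} = -2 + 6 = 4$)
$v{\left(m \right)} = 4 m$ ($v{\left(m \right)} = m 4 = 4 m$)
$v{\left(-1 \right)} K{\left(38 \right)} = 4 \left(-1\right) 42 = \left(-4\right) 42 = -168$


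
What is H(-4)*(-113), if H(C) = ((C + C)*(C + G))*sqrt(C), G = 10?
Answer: 10848*I ≈ 10848.0*I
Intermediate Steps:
H(C) = 2*C**(3/2)*(10 + C) (H(C) = ((C + C)*(C + 10))*sqrt(C) = ((2*C)*(10 + C))*sqrt(C) = (2*C*(10 + C))*sqrt(C) = 2*C**(3/2)*(10 + C))
H(-4)*(-113) = (2*(-4)**(3/2)*(10 - 4))*(-113) = (2*(-8*I)*6)*(-113) = -96*I*(-113) = 10848*I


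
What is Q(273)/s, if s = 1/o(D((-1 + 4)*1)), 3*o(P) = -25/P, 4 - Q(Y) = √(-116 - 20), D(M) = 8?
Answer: -25/6 + 25*I*√34/12 ≈ -4.1667 + 12.148*I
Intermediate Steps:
Q(Y) = 4 - 2*I*√34 (Q(Y) = 4 - √(-116 - 20) = 4 - √(-136) = 4 - 2*I*√34)
o(P) = -25/(3*P) (o(P) = (-25/P)/3 = -25/(3*P))
s = -24/25 (s = 1/(-25/3/8) = 1/(-25/3*⅛) = 1/(-25/24) = -24/25 ≈ -0.96000)
Q(273)/s = (4 - 2*I*√34)/(-24/25) = (4 - 2*I*√34)*(-25/24) = -25/6 + 25*I*√34/12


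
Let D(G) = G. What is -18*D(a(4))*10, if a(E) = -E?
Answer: 720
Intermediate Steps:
-18*D(a(4))*10 = -(-18)*4*10 = -18*(-4)*10 = 72*10 = 720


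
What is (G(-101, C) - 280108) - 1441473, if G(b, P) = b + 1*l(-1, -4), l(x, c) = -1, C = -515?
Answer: -1721683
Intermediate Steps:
G(b, P) = -1 + b (G(b, P) = b + 1*(-1) = b - 1 = -1 + b)
(G(-101, C) - 280108) - 1441473 = ((-1 - 101) - 280108) - 1441473 = (-102 - 280108) - 1441473 = -280210 - 1441473 = -1721683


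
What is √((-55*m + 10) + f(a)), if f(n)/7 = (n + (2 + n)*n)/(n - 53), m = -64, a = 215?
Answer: 5*√17999/9 ≈ 74.534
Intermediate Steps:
f(n) = 7*(n + n*(2 + n))/(-53 + n) (f(n) = 7*((n + (2 + n)*n)/(n - 53)) = 7*((n + n*(2 + n))/(-53 + n)) = 7*(n + n*(2 + n))/(-53 + n))
√((-55*m + 10) + f(a)) = √((-55*(-64) + 10) + 7*215*(3 + 215)/(-53 + 215)) = √((3520 + 10) + 7*215*218/162) = √(3530 + 7*215*(1/162)*218) = √(3530 + 164045/81) = √(449975/81) = 5*√17999/9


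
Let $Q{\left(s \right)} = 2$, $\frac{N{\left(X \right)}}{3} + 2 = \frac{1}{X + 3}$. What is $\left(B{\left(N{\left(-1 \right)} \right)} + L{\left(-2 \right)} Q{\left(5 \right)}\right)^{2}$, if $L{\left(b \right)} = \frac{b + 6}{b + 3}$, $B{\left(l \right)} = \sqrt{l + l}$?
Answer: $55 + 48 i \approx 55.0 + 48.0 i$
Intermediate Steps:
$N{\left(X \right)} = -6 + \frac{3}{3 + X}$ ($N{\left(X \right)} = -6 + \frac{3}{X + 3} = -6 + \frac{3}{3 + X}$)
$B{\left(l \right)} = \sqrt{2} \sqrt{l}$ ($B{\left(l \right)} = \sqrt{2 l} = \sqrt{2} \sqrt{l}$)
$L{\left(b \right)} = \frac{6 + b}{3 + b}$
$\left(B{\left(N{\left(-1 \right)} \right)} + L{\left(-2 \right)} Q{\left(5 \right)}\right)^{2} = \left(\sqrt{2} \sqrt{\frac{3 \left(-5 - -2\right)}{3 - 1}} + \frac{6 - 2}{3 - 2} \cdot 2\right)^{2} = \left(\sqrt{2} \sqrt{\frac{3 \left(-5 + 2\right)}{2}} + 1^{-1} \cdot 4 \cdot 2\right)^{2} = \left(\sqrt{2} \sqrt{3 \cdot \frac{1}{2} \left(-3\right)} + 1 \cdot 4 \cdot 2\right)^{2} = \left(\sqrt{2} \sqrt{- \frac{9}{2}} + 4 \cdot 2\right)^{2} = \left(\sqrt{2} \frac{3 i \sqrt{2}}{2} + 8\right)^{2} = \left(3 i + 8\right)^{2} = \left(8 + 3 i\right)^{2}$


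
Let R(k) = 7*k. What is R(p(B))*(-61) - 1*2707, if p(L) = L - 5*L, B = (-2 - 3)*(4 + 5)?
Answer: -79567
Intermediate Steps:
B = -45 (B = -5*9 = -45)
p(L) = -4*L
R(p(B))*(-61) - 1*2707 = (7*(-4*(-45)))*(-61) - 1*2707 = (7*180)*(-61) - 2707 = 1260*(-61) - 2707 = -76860 - 2707 = -79567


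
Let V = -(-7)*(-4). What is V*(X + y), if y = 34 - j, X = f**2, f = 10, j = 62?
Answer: -2016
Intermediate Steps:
X = 100 (X = 10**2 = 100)
y = -28 (y = 34 - 1*62 = 34 - 62 = -28)
V = -28 (V = -1*28 = -28)
V*(X + y) = -28*(100 - 28) = -28*72 = -2016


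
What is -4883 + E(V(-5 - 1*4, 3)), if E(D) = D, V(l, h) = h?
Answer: -4880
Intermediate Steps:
-4883 + E(V(-5 - 1*4, 3)) = -4883 + 3 = -4880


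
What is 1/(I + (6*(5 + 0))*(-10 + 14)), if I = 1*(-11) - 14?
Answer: 1/95 ≈ 0.010526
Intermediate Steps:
I = -25 (I = -11 - 14 = -25)
1/(I + (6*(5 + 0))*(-10 + 14)) = 1/(-25 + (6*(5 + 0))*(-10 + 14)) = 1/(-25 + (6*5)*4) = 1/(-25 + 30*4) = 1/(-25 + 120) = 1/95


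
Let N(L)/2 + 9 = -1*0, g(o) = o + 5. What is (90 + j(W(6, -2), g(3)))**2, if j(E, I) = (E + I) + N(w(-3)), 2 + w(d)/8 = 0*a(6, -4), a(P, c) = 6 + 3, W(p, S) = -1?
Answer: 6241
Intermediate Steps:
g(o) = 5 + o
a(P, c) = 9
w(d) = -16 (w(d) = -16 + 8*(0*9) = -16 + 8*0 = -16 + 0 = -16)
N(L) = -18 (N(L) = -18 + 2*(-1*0) = -18 + 2*0 = -18 + 0 = -18)
j(E, I) = -18 + E + I (j(E, I) = (E + I) - 18 = -18 + E + I)
(90 + j(W(6, -2), g(3)))**2 = (90 + (-18 - 1 + (5 + 3)))**2 = (90 + (-18 - 1 + 8))**2 = (90 - 11)**2 = 79**2 = 6241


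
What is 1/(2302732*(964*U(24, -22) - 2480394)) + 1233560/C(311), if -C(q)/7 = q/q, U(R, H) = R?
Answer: -6979984081091607367/39608846401992 ≈ -1.7622e+5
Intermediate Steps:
C(q) = -7 (C(q) = -7*q/q = -7*1 = -7)
1/(2302732*(964*U(24, -22) - 2480394)) + 1233560/C(311) = 1/(2302732*(964*24 - 2480394)) + 1233560/(-7) = 1/(2302732*(23136 - 2480394)) + 1233560*(-⅐) = (1/2302732)/(-2457258) - 1233560/7 = (1/2302732)*(-1/2457258) - 1233560/7 = -1/5658406628856 - 1233560/7 = -6979984081091607367/39608846401992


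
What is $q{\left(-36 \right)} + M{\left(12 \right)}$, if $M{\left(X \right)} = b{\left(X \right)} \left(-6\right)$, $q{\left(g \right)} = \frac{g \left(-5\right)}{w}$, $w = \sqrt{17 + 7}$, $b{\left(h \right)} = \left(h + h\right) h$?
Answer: $-1728 + 15 \sqrt{6} \approx -1691.3$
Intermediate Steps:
$b{\left(h \right)} = 2 h^{2}$ ($b{\left(h \right)} = 2 h h = 2 h^{2}$)
$w = 2 \sqrt{6}$ ($w = \sqrt{24} = 2 \sqrt{6} \approx 4.899$)
$q{\left(g \right)} = - \frac{5 g \sqrt{6}}{12}$ ($q{\left(g \right)} = \frac{g \left(-5\right)}{2 \sqrt{6}} = - 5 g \frac{\sqrt{6}}{12} = - \frac{5 g \sqrt{6}}{12}$)
$M{\left(X \right)} = - 12 X^{2}$ ($M{\left(X \right)} = 2 X^{2} \left(-6\right) = - 12 X^{2}$)
$q{\left(-36 \right)} + M{\left(12 \right)} = \left(- \frac{5}{12}\right) \left(-36\right) \sqrt{6} - 12 \cdot 12^{2} = 15 \sqrt{6} - 1728 = -1728 + 15 \sqrt{6}$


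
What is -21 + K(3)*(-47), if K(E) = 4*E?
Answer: -585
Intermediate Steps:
-21 + K(3)*(-47) = -21 + (4*3)*(-47) = -21 + 12*(-47) = -21 - 564 = -585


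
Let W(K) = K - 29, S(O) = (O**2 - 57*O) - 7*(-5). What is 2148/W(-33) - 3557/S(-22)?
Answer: -2014469/54963 ≈ -36.651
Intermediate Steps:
S(O) = 35 + O**2 - 57*O (S(O) = (O**2 - 57*O) + 35 = 35 + O**2 - 57*O)
W(K) = -29 + K
2148/W(-33) - 3557/S(-22) = 2148/(-29 - 33) - 3557/(35 + (-22)**2 - 57*(-22)) = 2148/(-62) - 3557/(35 + 484 + 1254) = 2148*(-1/62) - 3557/1773 = -1074/31 - 3557*1/1773 = -1074/31 - 3557/1773 = -2014469/54963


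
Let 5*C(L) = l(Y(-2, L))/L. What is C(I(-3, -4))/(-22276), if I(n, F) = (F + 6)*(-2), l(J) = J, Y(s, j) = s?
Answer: -1/222760 ≈ -4.4891e-6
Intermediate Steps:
I(n, F) = -12 - 2*F (I(n, F) = (6 + F)*(-2) = -12 - 2*F)
C(L) = -2/(5*L) (C(L) = (-2/L)/5 = -2/(5*L))
C(I(-3, -4))/(-22276) = -2/(5*(-12 - 2*(-4)))/(-22276) = -2/(5*(-12 + 8))*(-1/22276) = -⅖/(-4)*(-1/22276) = -⅖*(-¼)*(-1/22276) = (⅒)*(-1/22276) = -1/222760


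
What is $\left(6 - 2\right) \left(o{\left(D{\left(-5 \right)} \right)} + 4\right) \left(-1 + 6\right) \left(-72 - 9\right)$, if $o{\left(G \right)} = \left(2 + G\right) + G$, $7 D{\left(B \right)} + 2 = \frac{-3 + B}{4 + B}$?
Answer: $- \frac{87480}{7} \approx -12497.0$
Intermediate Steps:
$D{\left(B \right)} = - \frac{2}{7} + \frac{-3 + B}{7 \left(4 + B\right)}$ ($D{\left(B \right)} = - \frac{2}{7} + \frac{\left(-3 + B\right) \frac{1}{4 + B}}{7} = - \frac{2}{7} + \frac{\frac{1}{4 + B} \left(-3 + B\right)}{7} = - \frac{2}{7} + \frac{-3 + B}{7 \left(4 + B\right)}$)
$o{\left(G \right)} = 2 + 2 G$
$\left(6 - 2\right) \left(o{\left(D{\left(-5 \right)} \right)} + 4\right) \left(-1 + 6\right) \left(-72 - 9\right) = \left(6 - 2\right) \left(\left(2 + 2 \frac{-11 - -5}{7 \left(4 - 5\right)}\right) + 4\right) \left(-1 + 6\right) \left(-72 - 9\right) = 4 \left(\left(2 + 2 \frac{-11 + 5}{7 \left(-1\right)}\right) + 4\right) 5 \left(-81\right) = 4 \left(\left(2 + 2 \cdot \frac{1}{7} \left(-1\right) \left(-6\right)\right) + 4\right) 5 \left(-81\right) = 4 \left(\left(2 + 2 \cdot \frac{6}{7}\right) + 4\right) 5 \left(-81\right) = 4 \left(\left(2 + \frac{12}{7}\right) + 4\right) 5 \left(-81\right) = 4 \left(\frac{26}{7} + 4\right) 5 \left(-81\right) = 4 \cdot \frac{54}{7} \cdot 5 \left(-81\right) = \frac{216}{7} \cdot 5 \left(-81\right) = \frac{1080}{7} \left(-81\right) = - \frac{87480}{7}$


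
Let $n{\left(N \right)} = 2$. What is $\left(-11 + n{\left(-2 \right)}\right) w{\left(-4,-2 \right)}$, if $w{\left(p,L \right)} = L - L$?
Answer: $0$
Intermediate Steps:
$w{\left(p,L \right)} = 0$
$\left(-11 + n{\left(-2 \right)}\right) w{\left(-4,-2 \right)} = \left(-11 + 2\right) 0 = \left(-9\right) 0 = 0$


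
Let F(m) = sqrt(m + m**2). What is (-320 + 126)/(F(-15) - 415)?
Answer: 16102/34403 + 194*sqrt(210)/172015 ≈ 0.48438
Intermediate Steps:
(-320 + 126)/(F(-15) - 415) = (-320 + 126)/(sqrt(-15*(1 - 15)) - 415) = -194/(sqrt(-15*(-14)) - 415) = -194/(sqrt(210) - 415) = -194/(-415 + sqrt(210))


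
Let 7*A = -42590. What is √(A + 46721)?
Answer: √1991199/7 ≈ 201.59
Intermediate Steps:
A = -42590/7 (A = (⅐)*(-42590) = -42590/7 ≈ -6084.3)
√(A + 46721) = √(-42590/7 + 46721) = √(284457/7) = √1991199/7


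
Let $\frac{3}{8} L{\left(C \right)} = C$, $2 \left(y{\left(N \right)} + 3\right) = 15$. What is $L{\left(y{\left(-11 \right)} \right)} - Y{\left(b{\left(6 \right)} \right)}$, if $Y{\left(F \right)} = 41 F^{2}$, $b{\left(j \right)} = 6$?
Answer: $-1464$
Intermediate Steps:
$y{\left(N \right)} = \frac{9}{2}$ ($y{\left(N \right)} = -3 + \frac{1}{2} \cdot 15 = -3 + \frac{15}{2} = \frac{9}{2}$)
$L{\left(C \right)} = \frac{8 C}{3}$
$L{\left(y{\left(-11 \right)} \right)} - Y{\left(b{\left(6 \right)} \right)} = \frac{8}{3} \cdot \frac{9}{2} - 41 \cdot 6^{2} = 12 - 41 \cdot 36 = 12 - 1476 = -1464$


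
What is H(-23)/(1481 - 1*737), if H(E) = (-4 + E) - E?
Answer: -1/186 ≈ -0.0053763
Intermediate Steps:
H(E) = -4
H(-23)/(1481 - 1*737) = -4/(1481 - 1*737) = -4/(1481 - 737) = -4/744 = (1/744)*(-4) = -1/186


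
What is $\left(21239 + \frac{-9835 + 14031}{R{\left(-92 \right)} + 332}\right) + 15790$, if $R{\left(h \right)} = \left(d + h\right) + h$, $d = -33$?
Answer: $\frac{4262531}{115} \approx 37066.0$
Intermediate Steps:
$R{\left(h \right)} = -33 + 2 h$ ($R{\left(h \right)} = \left(-33 + h\right) + h = -33 + 2 h$)
$\left(21239 + \frac{-9835 + 14031}{R{\left(-92 \right)} + 332}\right) + 15790 = \left(21239 + \frac{-9835 + 14031}{\left(-33 + 2 \left(-92\right)\right) + 332}\right) + 15790 = \left(21239 + \frac{4196}{\left(-33 - 184\right) + 332}\right) + 15790 = \left(21239 + \frac{4196}{-217 + 332}\right) + 15790 = \left(21239 + \frac{4196}{115}\right) + 15790 = \frac{2446681}{115} + 15790 = \frac{4262531}{115}$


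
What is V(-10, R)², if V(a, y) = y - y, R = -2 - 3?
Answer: 0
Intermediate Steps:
R = -5
V(a, y) = 0
V(-10, R)² = 0² = 0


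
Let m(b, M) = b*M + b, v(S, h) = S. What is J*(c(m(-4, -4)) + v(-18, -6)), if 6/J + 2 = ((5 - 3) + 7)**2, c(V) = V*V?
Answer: 756/79 ≈ 9.5696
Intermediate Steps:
m(b, M) = b + M*b (m(b, M) = M*b + b = b + M*b)
c(V) = V**2
J = 6/79 (J = 6/(-2 + ((5 - 3) + 7)**2) = 6/(-2 + (2 + 7)**2) = 6/(-2 + 9**2) = 6/(-2 + 81) = 6/79 ≈ 0.075949)
J*(c(m(-4, -4)) + v(-18, -6)) = 6*((-4*(1 - 4))**2 - 18)/79 = 6*((-4*(-3))**2 - 18)/79 = 6*(12**2 - 18)/79 = 6*(144 - 18)/79 = (6/79)*126 = 756/79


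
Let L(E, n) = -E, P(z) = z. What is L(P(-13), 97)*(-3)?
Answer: -39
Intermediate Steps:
L(P(-13), 97)*(-3) = -1*(-13)*(-3) = 13*(-3) = -39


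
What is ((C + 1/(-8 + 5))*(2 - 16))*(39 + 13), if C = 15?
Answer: -32032/3 ≈ -10677.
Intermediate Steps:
((C + 1/(-8 + 5))*(2 - 16))*(39 + 13) = ((15 + 1/(-8 + 5))*(2 - 16))*(39 + 13) = ((15 + 1/(-3))*(-14))*52 = ((15 - ⅓)*(-14))*52 = ((44/3)*(-14))*52 = -616/3*52 = -32032/3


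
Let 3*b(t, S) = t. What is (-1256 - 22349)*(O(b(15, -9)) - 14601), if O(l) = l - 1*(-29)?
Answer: 343854035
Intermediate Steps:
b(t, S) = t/3
O(l) = 29 + l (O(l) = l + 29 = 29 + l)
(-1256 - 22349)*(O(b(15, -9)) - 14601) = (-1256 - 22349)*((29 + (⅓)*15) - 14601) = -23605*((29 + 5) - 14601) = -23605*(34 - 14601) = -23605*(-14567) = 343854035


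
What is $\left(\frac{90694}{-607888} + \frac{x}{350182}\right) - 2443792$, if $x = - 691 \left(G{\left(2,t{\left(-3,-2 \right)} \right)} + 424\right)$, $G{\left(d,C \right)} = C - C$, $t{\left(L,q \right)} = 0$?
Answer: $- \frac{130053430311939993}{53217858904} \approx -2.4438 \cdot 10^{6}$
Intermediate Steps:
$G{\left(d,C \right)} = 0$
$x = -292984$ ($x = - 691 \left(0 + 424\right) = \left(-691\right) 424 = -292984$)
$\left(\frac{90694}{-607888} + \frac{x}{350182}\right) - 2443792 = \left(\frac{90694}{-607888} - \frac{292984}{350182}\right) - 2443792 = \left(90694 \left(- \frac{1}{607888}\right) - \frac{146492}{175091}\right) - 2443792 = \left(- \frac{45347}{303944} - \frac{146492}{175091}\right) - 2443792 = - \frac{52465216025}{53217858904} - 2443792 = - \frac{130053430311939993}{53217858904}$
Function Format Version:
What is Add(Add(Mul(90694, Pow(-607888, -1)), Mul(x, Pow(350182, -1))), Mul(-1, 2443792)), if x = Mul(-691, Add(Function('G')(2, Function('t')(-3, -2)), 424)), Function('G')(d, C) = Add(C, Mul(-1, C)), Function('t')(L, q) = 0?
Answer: Rational(-130053430311939993, 53217858904) ≈ -2.4438e+6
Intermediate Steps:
Function('G')(d, C) = 0
x = -292984 (x = Mul(-691, Add(0, 424)) = Mul(-691, 424) = -292984)
Add(Add(Mul(90694, Pow(-607888, -1)), Mul(x, Pow(350182, -1))), Mul(-1, 2443792)) = Add(Add(Mul(90694, Pow(-607888, -1)), Mul(-292984, Pow(350182, -1))), Mul(-1, 2443792)) = Add(Add(Mul(90694, Rational(-1, 607888)), Mul(-292984, Rational(1, 350182))), -2443792) = Add(Add(Rational(-45347, 303944), Rational(-146492, 175091)), -2443792) = Add(Rational(-52465216025, 53217858904), -2443792) = Rational(-130053430311939993, 53217858904)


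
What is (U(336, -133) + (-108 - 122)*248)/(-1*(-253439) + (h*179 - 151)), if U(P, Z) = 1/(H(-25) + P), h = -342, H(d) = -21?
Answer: -17967599/60502050 ≈ -0.29698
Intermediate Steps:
U(P, Z) = 1/(-21 + P)
(U(336, -133) + (-108 - 122)*248)/(-1*(-253439) + (h*179 - 151)) = (1/(-21 + 336) + (-108 - 122)*248)/(-1*(-253439) + (-342*179 - 151)) = (1/315 - 230*248)/(253439 + (-61218 - 151)) = (1/315 - 57040)/(253439 - 61369) = -17967599/315/192070 = -17967599/315*1/192070 = -17967599/60502050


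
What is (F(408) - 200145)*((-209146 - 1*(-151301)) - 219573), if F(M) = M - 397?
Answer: 55520774012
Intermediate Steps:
F(M) = -397 + M
(F(408) - 200145)*((-209146 - 1*(-151301)) - 219573) = ((-397 + 408) - 200145)*((-209146 - 1*(-151301)) - 219573) = (11 - 200145)*((-209146 + 151301) - 219573) = -200134*(-57845 - 219573) = -200134*(-277418) = 55520774012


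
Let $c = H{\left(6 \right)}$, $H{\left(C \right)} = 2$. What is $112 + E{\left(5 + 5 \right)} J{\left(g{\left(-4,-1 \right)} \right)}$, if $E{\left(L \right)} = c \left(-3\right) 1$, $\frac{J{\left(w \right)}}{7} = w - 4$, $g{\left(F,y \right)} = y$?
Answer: $322$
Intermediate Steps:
$J{\left(w \right)} = -28 + 7 w$ ($J{\left(w \right)} = 7 \left(w - 4\right) = 7 \left(-4 + w\right) = -28 + 7 w$)
$c = 2$
$E{\left(L \right)} = -6$ ($E{\left(L \right)} = 2 \left(-3\right) 1 = \left(-6\right) 1 = -6$)
$112 + E{\left(5 + 5 \right)} J{\left(g{\left(-4,-1 \right)} \right)} = 112 - 6 \left(-28 + 7 \left(-1\right)\right) = 112 - 6 \left(-28 - 7\right) = 112 - -210 = 112 + 210 = 322$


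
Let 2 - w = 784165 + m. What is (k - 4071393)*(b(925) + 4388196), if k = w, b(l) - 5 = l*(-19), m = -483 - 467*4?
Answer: -21211543956330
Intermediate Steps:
m = -2351 (m = -483 - 1868 = -2351)
w = -781812 (w = 2 - (784165 - 2351) = 2 - 1*781814 = 2 - 781814 = -781812)
b(l) = 5 - 19*l (b(l) = 5 + l*(-19) = 5 - 19*l)
k = -781812
(k - 4071393)*(b(925) + 4388196) = (-781812 - 4071393)*((5 - 19*925) + 4388196) = -4853205*((5 - 17575) + 4388196) = -4853205*(-17570 + 4388196) = -4853205*4370626 = -21211543956330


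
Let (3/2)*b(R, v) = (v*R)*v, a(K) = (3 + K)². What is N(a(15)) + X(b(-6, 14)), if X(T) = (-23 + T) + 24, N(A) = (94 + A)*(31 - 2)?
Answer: 11339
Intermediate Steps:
N(A) = 2726 + 29*A (N(A) = (94 + A)*29 = 2726 + 29*A)
b(R, v) = 2*R*v²/3 (b(R, v) = 2*((v*R)*v)/3 = 2*((R*v)*v)/3 = 2*(R*v²)/3 = 2*R*v²/3)
X(T) = 1 + T
N(a(15)) + X(b(-6, 14)) = (2726 + 29*(3 + 15)²) + (1 + (⅔)*(-6)*14²) = (2726 + 29*18²) + (1 + (⅔)*(-6)*196) = (2726 + 29*324) + (1 - 784) = (2726 + 9396) - 783 = 12122 - 783 = 11339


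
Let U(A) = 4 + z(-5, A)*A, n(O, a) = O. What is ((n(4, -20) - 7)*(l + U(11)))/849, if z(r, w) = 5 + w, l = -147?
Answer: -33/283 ≈ -0.11661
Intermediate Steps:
U(A) = 4 + A*(5 + A) (U(A) = 4 + (5 + A)*A = 4 + A*(5 + A))
((n(4, -20) - 7)*(l + U(11)))/849 = ((4 - 7)*(-147 + (4 + 11*(5 + 11))))/849 = -3*(-147 + (4 + 11*16))*(1/849) = -3*(-147 + (4 + 176))*(1/849) = -3*(-147 + 180)*(1/849) = -3*33*(1/849) = -99*1/849 = -33/283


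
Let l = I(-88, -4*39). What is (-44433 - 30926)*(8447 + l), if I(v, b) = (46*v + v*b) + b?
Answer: -1354276589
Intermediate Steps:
I(v, b) = b + 46*v + b*v (I(v, b) = (46*v + b*v) + b = b + 46*v + b*v)
l = 9524 (l = -4*39 + 46*(-88) - 4*39*(-88) = -156 - 4048 - 156*(-88) = -156 - 4048 + 13728 = 9524)
(-44433 - 30926)*(8447 + l) = (-44433 - 30926)*(8447 + 9524) = -75359*17971 = -1354276589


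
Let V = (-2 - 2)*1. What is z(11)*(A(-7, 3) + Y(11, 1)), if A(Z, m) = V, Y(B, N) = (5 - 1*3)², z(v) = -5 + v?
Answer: 0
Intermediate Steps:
Y(B, N) = 4 (Y(B, N) = (5 - 3)² = 2² = 4)
V = -4 (V = -4*1 = -4)
A(Z, m) = -4
z(11)*(A(-7, 3) + Y(11, 1)) = (-5 + 11)*(-4 + 4) = 6*0 = 0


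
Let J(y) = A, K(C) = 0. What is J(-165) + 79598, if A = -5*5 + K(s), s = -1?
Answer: 79573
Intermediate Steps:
A = -25 (A = -5*5 + 0 = -25 + 0 = -25)
J(y) = -25
J(-165) + 79598 = -25 + 79598 = 79573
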